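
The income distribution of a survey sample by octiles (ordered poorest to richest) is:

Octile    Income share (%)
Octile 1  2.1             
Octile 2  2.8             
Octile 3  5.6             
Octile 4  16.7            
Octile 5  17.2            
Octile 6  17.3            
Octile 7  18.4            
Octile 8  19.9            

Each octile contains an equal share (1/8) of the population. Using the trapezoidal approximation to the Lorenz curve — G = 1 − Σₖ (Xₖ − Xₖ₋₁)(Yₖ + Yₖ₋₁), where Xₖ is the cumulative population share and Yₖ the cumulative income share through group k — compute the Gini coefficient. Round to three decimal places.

0.298

Cumulative income shares Yₖ: 0.0210, 0.0490, 0.1050, 0.2720, 0.4440, 0.6170, 0.8010, 1.0000
Σ (Xₖ−Xₖ₋₁)(Yₖ+Yₖ₋₁) = (1/8)(0.0210+0.0000) + (1/8)(0.0490+0.0210) + (1/8)(0.1050+0.0490) + (1/8)(0.2720+0.1050) + (1/8)(0.4440+0.2720) + (1/8)(0.6170+0.4440) + (1/8)(0.8010+0.6170) + (1/8)(1.0000+0.8010)
  = 0.0026 + 0.0088 + 0.0192 + 0.0471 + 0.0895 + 0.1326 + 0.1772 + 0.2251 = 0.7022
G = 1 − 0.7022 = 0.2978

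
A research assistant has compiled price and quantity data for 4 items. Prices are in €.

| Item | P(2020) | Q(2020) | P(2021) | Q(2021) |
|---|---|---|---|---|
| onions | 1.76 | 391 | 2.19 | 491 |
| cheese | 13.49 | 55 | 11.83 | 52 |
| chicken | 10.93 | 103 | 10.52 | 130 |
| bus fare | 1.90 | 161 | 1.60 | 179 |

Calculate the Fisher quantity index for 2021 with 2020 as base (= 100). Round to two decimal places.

116.83

Laspeyres component (base-period weights):
ΣP(2020)Q(2021) = 1.76×491 + 13.49×52 + 10.93×130 + 1.90×179 = 864.16 + 701.48 + 1420.9 + 340.1 = 3326.64
ΣP(2020)Q(2020) = 1.76×391 + 13.49×55 + 10.93×103 + 1.90×161 = 688.16 + 741.95 + 1125.79 + 305.9 = 2861.8
L = 3326.64 / 2861.8 × 100 = 116.2429
Paasche component (current-period weights):
ΣP(2021)Q(2021) = 2.19×491 + 11.83×52 + 10.52×130 + 1.60×179 = 1075.29 + 615.16 + 1367.6 + 286.4 = 3344.45
ΣP(2021)Q(2020) = 2.19×391 + 11.83×55 + 10.52×103 + 1.60×161 = 856.29 + 650.65 + 1083.56 + 257.6 = 2848.1
P = 3344.45 / 2848.1 × 100 = 117.4274
Fisher = √(L × P) = √(116.2429 × 117.4274) = 116.8337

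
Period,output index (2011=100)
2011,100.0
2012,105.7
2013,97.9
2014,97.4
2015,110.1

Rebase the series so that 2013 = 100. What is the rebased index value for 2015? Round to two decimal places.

112.46

Rebased(2015) = 110.1 / 97.9 × 100 = 112.4617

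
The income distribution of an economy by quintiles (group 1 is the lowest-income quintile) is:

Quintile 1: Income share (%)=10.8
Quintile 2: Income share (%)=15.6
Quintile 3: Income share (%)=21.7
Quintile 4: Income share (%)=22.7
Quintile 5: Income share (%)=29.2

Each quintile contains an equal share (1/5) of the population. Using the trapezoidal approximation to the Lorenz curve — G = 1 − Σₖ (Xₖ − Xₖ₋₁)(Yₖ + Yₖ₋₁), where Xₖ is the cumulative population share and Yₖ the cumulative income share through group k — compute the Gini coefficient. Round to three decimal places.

0.176

Cumulative income shares Yₖ: 0.1080, 0.2640, 0.4810, 0.7080, 1.0000
Σ (Xₖ−Xₖ₋₁)(Yₖ+Yₖ₋₁) = (1/5)(0.1080+0.0000) + (1/5)(0.2640+0.1080) + (1/5)(0.4810+0.2640) + (1/5)(0.7080+0.4810) + (1/5)(1.0000+0.7080)
  = 0.0216 + 0.0744 + 0.1490 + 0.2378 + 0.3416 = 0.8244
G = 1 − 0.8244 = 0.1756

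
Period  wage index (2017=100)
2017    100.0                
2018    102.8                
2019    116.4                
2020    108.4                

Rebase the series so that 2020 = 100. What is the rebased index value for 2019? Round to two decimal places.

Rebased(2019) = 116.4 / 108.4 × 100 = 107.3801

107.38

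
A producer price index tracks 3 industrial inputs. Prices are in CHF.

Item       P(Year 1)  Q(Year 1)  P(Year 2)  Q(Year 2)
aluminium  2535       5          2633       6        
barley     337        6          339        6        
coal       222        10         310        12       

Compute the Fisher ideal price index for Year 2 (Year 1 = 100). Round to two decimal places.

108.25

Laspeyres component (base-period weights):
ΣP(Year 2)Q(Year 1) = 2633×5 + 339×6 + 310×10 = 13165 + 2034 + 3100 = 18299
ΣP(Year 1)Q(Year 1) = 2535×5 + 337×6 + 222×10 = 12675 + 2022 + 2220 = 16917
L = 18299 / 16917 × 100 = 108.1693
Paasche component (current-period weights):
ΣP(Year 2)Q(Year 2) = 2633×6 + 339×6 + 310×12 = 15798 + 2034 + 3720 = 21552
ΣP(Year 1)Q(Year 2) = 2535×6 + 337×6 + 222×12 = 15210 + 2022 + 2664 = 19896
P = 21552 / 19896 × 100 = 108.3233
Fisher = √(L × P) = √(108.1693 × 108.3233) = 108.2463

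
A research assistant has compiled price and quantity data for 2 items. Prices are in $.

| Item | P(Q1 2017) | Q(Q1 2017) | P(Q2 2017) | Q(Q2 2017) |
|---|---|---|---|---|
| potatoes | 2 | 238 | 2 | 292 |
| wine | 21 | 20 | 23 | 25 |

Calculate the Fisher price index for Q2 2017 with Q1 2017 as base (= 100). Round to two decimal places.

104.49

Laspeyres component (base-period weights):
ΣP(Q2 2017)Q(Q1 2017) = 2×238 + 23×20 = 476 + 460 = 936
ΣP(Q1 2017)Q(Q1 2017) = 2×238 + 21×20 = 476 + 420 = 896
L = 936 / 896 × 100 = 104.4643
Paasche component (current-period weights):
ΣP(Q2 2017)Q(Q2 2017) = 2×292 + 23×25 = 584 + 575 = 1159
ΣP(Q1 2017)Q(Q2 2017) = 2×292 + 21×25 = 584 + 525 = 1109
P = 1159 / 1109 × 100 = 104.5086
Fisher = √(L × P) = √(104.4643 × 104.5086) = 104.4864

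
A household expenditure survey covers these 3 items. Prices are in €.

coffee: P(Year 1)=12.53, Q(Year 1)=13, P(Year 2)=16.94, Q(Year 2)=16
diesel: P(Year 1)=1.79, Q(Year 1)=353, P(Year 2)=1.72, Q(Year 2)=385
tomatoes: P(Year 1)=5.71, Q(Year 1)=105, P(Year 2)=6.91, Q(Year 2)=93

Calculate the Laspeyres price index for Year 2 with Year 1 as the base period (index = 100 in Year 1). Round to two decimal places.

Laspeyres price index uses base-period quantities as weights.
ΣP(Year 2)·Q(Year 1) = 16.94×13 + 1.72×353 + 6.91×105 = 220.22 + 607.16 + 725.55 = 1552.93
ΣP(Year 1)·Q(Year 1) = 12.53×13 + 1.79×353 + 5.71×105 = 162.89 + 631.87 + 599.55 = 1394.31
Index = 1552.93 / 1394.31 × 100 = 111.3762

111.38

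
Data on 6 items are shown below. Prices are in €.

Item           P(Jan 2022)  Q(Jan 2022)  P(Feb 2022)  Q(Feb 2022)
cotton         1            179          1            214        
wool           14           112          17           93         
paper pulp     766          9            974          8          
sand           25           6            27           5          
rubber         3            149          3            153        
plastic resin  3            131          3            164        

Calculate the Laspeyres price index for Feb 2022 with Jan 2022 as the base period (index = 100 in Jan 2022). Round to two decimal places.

Laspeyres price index uses base-period quantities as weights.
ΣP(Feb 2022)·Q(Jan 2022) = 1×179 + 17×112 + 974×9 + 27×6 + 3×149 + 3×131 = 179 + 1904 + 8766 + 162 + 447 + 393 = 11851
ΣP(Jan 2022)·Q(Jan 2022) = 1×179 + 14×112 + 766×9 + 25×6 + 3×149 + 3×131 = 179 + 1568 + 6894 + 150 + 447 + 393 = 9631
Index = 11851 / 9631 × 100 = 123.0506

123.05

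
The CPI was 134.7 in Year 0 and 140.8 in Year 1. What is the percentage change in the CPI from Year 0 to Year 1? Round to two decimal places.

4.53%

Change = (140.8 − 134.7) / 134.7 × 100
       = 6.1 / 134.7 × 100 = 4.5286%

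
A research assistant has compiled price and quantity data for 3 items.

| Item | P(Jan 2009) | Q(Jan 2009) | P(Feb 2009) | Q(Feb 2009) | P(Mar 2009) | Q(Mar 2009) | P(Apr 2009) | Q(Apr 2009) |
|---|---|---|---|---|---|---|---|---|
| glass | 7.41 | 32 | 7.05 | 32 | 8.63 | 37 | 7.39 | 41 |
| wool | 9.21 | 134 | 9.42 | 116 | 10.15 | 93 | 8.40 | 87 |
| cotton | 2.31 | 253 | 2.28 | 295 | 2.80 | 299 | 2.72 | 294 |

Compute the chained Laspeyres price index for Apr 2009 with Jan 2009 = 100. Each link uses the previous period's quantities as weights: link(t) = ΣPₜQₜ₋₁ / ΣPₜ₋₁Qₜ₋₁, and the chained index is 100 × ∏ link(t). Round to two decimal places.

Link Jan 2009→Feb 2009:
ΣP(Feb 2009)Q(Jan 2009) = 7.05×32 + 9.42×134 + 2.28×253 = 225.6 + 1262.28 + 576.84 = 2064.72
ΣP(Jan 2009)Q(Jan 2009) = 7.41×32 + 9.21×134 + 2.31×253 = 237.12 + 1234.14 + 584.43 = 2055.69
link = 2064.72/2055.69 = 1.004393
Link Feb 2009→Mar 2009:
ΣP(Mar 2009)Q(Feb 2009) = 8.63×32 + 10.15×116 + 2.80×295 = 276.16 + 1177.4 + 826 = 2279.56
ΣP(Feb 2009)Q(Feb 2009) = 7.05×32 + 9.42×116 + 2.28×295 = 225.6 + 1092.72 + 672.6 = 1990.92
link = 2279.56/1990.92 = 1.144978
Link Mar 2009→Apr 2009:
ΣP(Apr 2009)Q(Mar 2009) = 7.39×37 + 8.40×93 + 2.72×299 = 273.43 + 781.2 + 813.28 = 1867.91
ΣP(Mar 2009)Q(Mar 2009) = 8.63×37 + 10.15×93 + 2.80×299 = 319.31 + 943.95 + 837.2 = 2100.46
link = 1867.91/2100.46 = 0.889286
Chained index = 100 × 1.004393 × 1.144978 × 0.889286 = 102.2686

102.27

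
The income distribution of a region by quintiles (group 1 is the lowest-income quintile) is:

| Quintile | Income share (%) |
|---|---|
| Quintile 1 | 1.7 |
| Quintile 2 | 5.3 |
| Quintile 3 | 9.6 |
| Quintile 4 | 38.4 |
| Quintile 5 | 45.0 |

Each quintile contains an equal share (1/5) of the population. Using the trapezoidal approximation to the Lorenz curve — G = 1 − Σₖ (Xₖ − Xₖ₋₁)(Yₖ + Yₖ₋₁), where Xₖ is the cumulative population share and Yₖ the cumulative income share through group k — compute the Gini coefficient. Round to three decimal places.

0.479

Cumulative income shares Yₖ: 0.0170, 0.0700, 0.1660, 0.5500, 1.0000
Σ (Xₖ−Xₖ₋₁)(Yₖ+Yₖ₋₁) = (1/5)(0.0170+0.0000) + (1/5)(0.0700+0.0170) + (1/5)(0.1660+0.0700) + (1/5)(0.5500+0.1660) + (1/5)(1.0000+0.5500)
  = 0.0034 + 0.0174 + 0.0472 + 0.1432 + 0.3100 = 0.5212
G = 1 − 0.5212 = 0.4788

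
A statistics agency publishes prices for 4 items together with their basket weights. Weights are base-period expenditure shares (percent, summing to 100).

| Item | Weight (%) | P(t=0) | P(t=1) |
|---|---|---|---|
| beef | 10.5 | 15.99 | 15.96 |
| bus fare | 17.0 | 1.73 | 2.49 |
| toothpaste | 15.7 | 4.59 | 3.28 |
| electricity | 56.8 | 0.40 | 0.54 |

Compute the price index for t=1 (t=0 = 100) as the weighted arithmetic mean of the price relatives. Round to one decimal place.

122.8

beef: 10.5 × (15.96/15.99) = 10.5 × 0.998124 = 10.4803
bus fare: 17.0 × (2.49/1.73) = 17.0 × 1.439306 = 24.4682
toothpaste: 15.7 × (3.28/4.59) = 15.7 × 0.714597 = 11.2192
electricity: 56.8 × (0.54/0.40) = 56.8 × 1.350000 = 76.6800
Index = Σ wᵢ·(p₁ᵢ/p₀ᵢ) = 10.4803 + 24.4682 + 11.2192 + 76.6800 = 122.8477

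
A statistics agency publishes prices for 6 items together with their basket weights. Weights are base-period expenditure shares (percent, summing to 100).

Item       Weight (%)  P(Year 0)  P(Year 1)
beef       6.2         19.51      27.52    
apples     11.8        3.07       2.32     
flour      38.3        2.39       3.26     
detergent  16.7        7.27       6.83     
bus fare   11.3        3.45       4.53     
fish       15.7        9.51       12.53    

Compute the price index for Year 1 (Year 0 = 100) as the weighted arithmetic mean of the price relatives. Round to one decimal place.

beef: 6.2 × (27.52/19.51) = 6.2 × 1.410559 = 8.7455
apples: 11.8 × (2.32/3.07) = 11.8 × 0.755700 = 8.9173
flour: 38.3 × (3.26/2.39) = 38.3 × 1.364017 = 52.2418
detergent: 16.7 × (6.83/7.27) = 16.7 × 0.939477 = 15.6893
bus fare: 11.3 × (4.53/3.45) = 11.3 × 1.313043 = 14.8374
fish: 15.7 × (12.53/9.51) = 15.7 × 1.317560 = 20.6857
Index = Σ wᵢ·(p₁ᵢ/p₀ᵢ) = 8.7455 + 8.9173 + 52.2418 + 15.6893 + 14.8374 + 20.6857 = 121.1169

121.1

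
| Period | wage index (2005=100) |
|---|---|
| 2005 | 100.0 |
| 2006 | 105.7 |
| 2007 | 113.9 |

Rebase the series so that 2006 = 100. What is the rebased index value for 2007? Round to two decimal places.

107.76

Rebased(2007) = 113.9 / 105.7 × 100 = 107.7578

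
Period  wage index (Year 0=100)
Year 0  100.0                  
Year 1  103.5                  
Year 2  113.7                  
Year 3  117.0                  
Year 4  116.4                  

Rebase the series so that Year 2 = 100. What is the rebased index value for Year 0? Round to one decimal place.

Rebased(Year 0) = 100.0 / 113.7 × 100 = 87.9507

88.0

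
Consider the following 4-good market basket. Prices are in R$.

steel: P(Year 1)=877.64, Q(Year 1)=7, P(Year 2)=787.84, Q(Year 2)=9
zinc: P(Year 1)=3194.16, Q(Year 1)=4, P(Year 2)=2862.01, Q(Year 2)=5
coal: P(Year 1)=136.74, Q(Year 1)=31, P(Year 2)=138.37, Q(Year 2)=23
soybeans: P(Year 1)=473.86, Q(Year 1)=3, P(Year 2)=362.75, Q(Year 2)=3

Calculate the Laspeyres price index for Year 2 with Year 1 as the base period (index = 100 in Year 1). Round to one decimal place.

90.9

Laspeyres price index uses base-period quantities as weights.
ΣP(Year 2)·Q(Year 1) = 787.84×7 + 2862.01×4 + 138.37×31 + 362.75×3 = 5514.88 + 11448.04 + 4289.47 + 1088.25 = 22340.64
ΣP(Year 1)·Q(Year 1) = 877.64×7 + 3194.16×4 + 136.74×31 + 473.86×3 = 6143.48 + 12776.64 + 4238.94 + 1421.58 = 24580.64
Index = 22340.64 / 24580.64 × 100 = 90.8871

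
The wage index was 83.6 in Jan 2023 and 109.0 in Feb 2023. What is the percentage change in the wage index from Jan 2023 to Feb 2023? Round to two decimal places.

30.38%

Change = (109.0 − 83.6) / 83.6 × 100
       = 25.4 / 83.6 × 100 = 30.3828%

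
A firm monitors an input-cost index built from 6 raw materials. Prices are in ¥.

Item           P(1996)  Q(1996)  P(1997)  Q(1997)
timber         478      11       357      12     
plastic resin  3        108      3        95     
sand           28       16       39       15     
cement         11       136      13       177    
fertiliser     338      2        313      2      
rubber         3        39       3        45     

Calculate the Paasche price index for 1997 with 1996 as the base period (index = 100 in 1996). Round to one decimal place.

Paasche price index uses current-period quantities as weights.
ΣP(1997)·Q(1997) = 357×12 + 3×95 + 39×15 + 13×177 + 313×2 + 3×45 = 4284 + 285 + 585 + 2301 + 626 + 135 = 8216
ΣP(1996)·Q(1997) = 478×12 + 3×95 + 28×15 + 11×177 + 338×2 + 3×45 = 5736 + 285 + 420 + 1947 + 676 + 135 = 9199
Index = 8216 / 9199 × 100 = 89.3141

89.3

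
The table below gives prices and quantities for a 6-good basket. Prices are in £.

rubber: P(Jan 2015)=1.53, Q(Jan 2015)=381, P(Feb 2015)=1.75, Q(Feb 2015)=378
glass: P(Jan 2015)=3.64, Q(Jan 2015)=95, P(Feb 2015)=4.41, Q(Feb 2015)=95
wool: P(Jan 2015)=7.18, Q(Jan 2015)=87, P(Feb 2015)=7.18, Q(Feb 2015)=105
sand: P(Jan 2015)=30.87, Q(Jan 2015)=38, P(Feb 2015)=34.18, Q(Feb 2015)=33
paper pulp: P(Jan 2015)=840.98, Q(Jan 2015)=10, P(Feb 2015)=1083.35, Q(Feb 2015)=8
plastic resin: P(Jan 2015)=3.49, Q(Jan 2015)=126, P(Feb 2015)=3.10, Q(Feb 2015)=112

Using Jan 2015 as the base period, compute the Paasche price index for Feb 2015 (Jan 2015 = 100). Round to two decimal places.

Paasche price index uses current-period quantities as weights.
ΣP(Feb 2015)·Q(Feb 2015) = 1.75×378 + 4.41×95 + 7.18×105 + 34.18×33 + 1083.35×8 + 3.10×112 = 661.5 + 418.95 + 753.9 + 1127.94 + 8666.8 + 347.2 = 11976.29
ΣP(Jan 2015)·Q(Feb 2015) = 1.53×378 + 3.64×95 + 7.18×105 + 30.87×33 + 840.98×8 + 3.49×112 = 578.34 + 345.8 + 753.9 + 1018.71 + 6727.84 + 390.88 = 9815.47
Index = 11976.29 / 9815.47 × 100 = 122.0144

122.01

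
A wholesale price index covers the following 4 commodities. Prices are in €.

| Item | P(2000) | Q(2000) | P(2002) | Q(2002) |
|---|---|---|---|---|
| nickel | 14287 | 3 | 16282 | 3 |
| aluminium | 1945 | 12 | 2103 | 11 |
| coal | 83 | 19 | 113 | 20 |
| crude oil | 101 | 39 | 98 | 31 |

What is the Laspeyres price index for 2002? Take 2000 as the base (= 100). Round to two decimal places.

Laspeyres price index uses base-period quantities as weights.
ΣP(2002)·Q(2000) = 16282×3 + 2103×12 + 113×19 + 98×39 = 48846 + 25236 + 2147 + 3822 = 80051
ΣP(2000)·Q(2000) = 14287×3 + 1945×12 + 83×19 + 101×39 = 42861 + 23340 + 1577 + 3939 = 71717
Index = 80051 / 71717 × 100 = 111.6207

111.62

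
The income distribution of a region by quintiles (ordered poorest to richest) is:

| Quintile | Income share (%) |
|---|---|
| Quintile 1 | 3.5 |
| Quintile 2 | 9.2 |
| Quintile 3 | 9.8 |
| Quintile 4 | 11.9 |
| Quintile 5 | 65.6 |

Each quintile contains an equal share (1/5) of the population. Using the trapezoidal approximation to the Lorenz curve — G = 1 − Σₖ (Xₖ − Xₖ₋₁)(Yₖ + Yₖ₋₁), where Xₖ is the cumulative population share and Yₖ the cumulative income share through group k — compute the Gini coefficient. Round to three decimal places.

0.508

Cumulative income shares Yₖ: 0.0350, 0.1270, 0.2250, 0.3440, 1.0000
Σ (Xₖ−Xₖ₋₁)(Yₖ+Yₖ₋₁) = (1/5)(0.0350+0.0000) + (1/5)(0.1270+0.0350) + (1/5)(0.2250+0.1270) + (1/5)(0.3440+0.2250) + (1/5)(1.0000+0.3440)
  = 0.0070 + 0.0324 + 0.0704 + 0.1138 + 0.2688 = 0.4924
G = 1 − 0.4924 = 0.5076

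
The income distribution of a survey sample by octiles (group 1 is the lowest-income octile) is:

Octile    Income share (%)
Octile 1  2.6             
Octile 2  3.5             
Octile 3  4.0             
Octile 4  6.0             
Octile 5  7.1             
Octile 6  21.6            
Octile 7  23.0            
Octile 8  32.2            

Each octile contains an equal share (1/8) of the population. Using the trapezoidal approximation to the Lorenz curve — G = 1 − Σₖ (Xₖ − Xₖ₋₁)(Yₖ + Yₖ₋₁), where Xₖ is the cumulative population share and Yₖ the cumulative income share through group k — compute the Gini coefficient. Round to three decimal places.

0.448

Cumulative income shares Yₖ: 0.0260, 0.0610, 0.1010, 0.1610, 0.2320, 0.4480, 0.6780, 1.0000
Σ (Xₖ−Xₖ₋₁)(Yₖ+Yₖ₋₁) = (1/8)(0.0260+0.0000) + (1/8)(0.0610+0.0260) + (1/8)(0.1010+0.0610) + (1/8)(0.1610+0.1010) + (1/8)(0.2320+0.1610) + (1/8)(0.4480+0.2320) + (1/8)(0.6780+0.4480) + (1/8)(1.0000+0.6780)
  = 0.0033 + 0.0109 + 0.0203 + 0.0328 + 0.0491 + 0.0850 + 0.1408 + 0.2097 = 0.5517
G = 1 − 0.5517 = 0.4483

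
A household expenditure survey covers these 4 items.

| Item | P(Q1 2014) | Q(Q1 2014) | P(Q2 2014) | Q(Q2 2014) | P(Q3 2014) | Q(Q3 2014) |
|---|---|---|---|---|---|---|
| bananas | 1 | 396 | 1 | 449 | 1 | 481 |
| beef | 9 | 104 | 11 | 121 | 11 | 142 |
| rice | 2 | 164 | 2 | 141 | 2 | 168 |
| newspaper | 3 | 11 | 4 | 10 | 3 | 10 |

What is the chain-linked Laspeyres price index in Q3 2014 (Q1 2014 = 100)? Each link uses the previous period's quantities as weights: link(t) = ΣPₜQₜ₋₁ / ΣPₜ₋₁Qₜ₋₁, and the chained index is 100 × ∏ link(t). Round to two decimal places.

Link Q1 2014→Q2 2014:
ΣP(Q2 2014)Q(Q1 2014) = 1×396 + 11×104 + 2×164 + 4×11 = 396 + 1144 + 328 + 44 = 1912
ΣP(Q1 2014)Q(Q1 2014) = 1×396 + 9×104 + 2×164 + 3×11 = 396 + 936 + 328 + 33 = 1693
link = 1912/1693 = 1.129356
Link Q2 2014→Q3 2014:
ΣP(Q3 2014)Q(Q2 2014) = 1×449 + 11×121 + 2×141 + 3×10 = 449 + 1331 + 282 + 30 = 2092
ΣP(Q2 2014)Q(Q2 2014) = 1×449 + 11×121 + 2×141 + 4×10 = 449 + 1331 + 282 + 40 = 2102
link = 2092/2102 = 0.995243
Chained index = 100 × 1.129356 × 0.995243 = 112.3983

112.40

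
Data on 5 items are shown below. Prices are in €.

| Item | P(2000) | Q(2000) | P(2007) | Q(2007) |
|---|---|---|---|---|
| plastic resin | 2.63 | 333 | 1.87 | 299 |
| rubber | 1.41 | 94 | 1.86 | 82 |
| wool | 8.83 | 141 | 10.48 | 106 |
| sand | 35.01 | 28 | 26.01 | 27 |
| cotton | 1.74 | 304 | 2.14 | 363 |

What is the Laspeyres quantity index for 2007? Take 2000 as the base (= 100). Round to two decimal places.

Laspeyres quantity index uses base-period prices as weights.
ΣP(2000)·Q(2007) = 2.63×299 + 1.41×82 + 8.83×106 + 35.01×27 + 1.74×363 = 786.37 + 115.62 + 935.98 + 945.27 + 631.62 = 3414.86
ΣP(2000)·Q(2000) = 2.63×333 + 1.41×94 + 8.83×141 + 35.01×28 + 1.74×304 = 875.79 + 132.54 + 1245.03 + 980.28 + 528.96 = 3762.6
Index = 3414.86 / 3762.6 × 100 = 90.7580

90.76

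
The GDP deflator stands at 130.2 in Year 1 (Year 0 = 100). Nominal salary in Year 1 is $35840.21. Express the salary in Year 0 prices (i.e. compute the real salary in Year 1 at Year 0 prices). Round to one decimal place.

Real = Nominal ÷ (Index/100) = 35840.21 ÷ (130.2/100)
     = 35840.21 ÷ 1.302 = 27527.0430

27527.0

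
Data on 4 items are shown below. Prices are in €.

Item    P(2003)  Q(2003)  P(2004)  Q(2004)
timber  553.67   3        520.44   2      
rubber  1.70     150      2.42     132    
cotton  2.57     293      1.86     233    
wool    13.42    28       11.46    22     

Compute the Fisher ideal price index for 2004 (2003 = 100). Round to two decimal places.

Laspeyres component (base-period weights):
ΣP(2004)Q(2003) = 520.44×3 + 2.42×150 + 1.86×293 + 11.46×28 = 1561.32 + 363 + 544.98 + 320.88 = 2790.18
ΣP(2003)Q(2003) = 553.67×3 + 1.70×150 + 2.57×293 + 13.42×28 = 1661.01 + 255 + 753.01 + 375.76 = 3044.78
L = 2790.18 / 3044.78 × 100 = 91.6381
Paasche component (current-period weights):
ΣP(2004)Q(2004) = 520.44×2 + 2.42×132 + 1.86×233 + 11.46×22 = 1040.88 + 319.44 + 433.38 + 252.12 = 2045.82
ΣP(2003)Q(2004) = 553.67×2 + 1.70×132 + 2.57×233 + 13.42×22 = 1107.34 + 224.4 + 598.81 + 295.24 = 2225.79
P = 2045.82 / 2225.79 × 100 = 91.9143
Fisher = √(L × P) = √(91.6381 × 91.9143) = 91.7761

91.78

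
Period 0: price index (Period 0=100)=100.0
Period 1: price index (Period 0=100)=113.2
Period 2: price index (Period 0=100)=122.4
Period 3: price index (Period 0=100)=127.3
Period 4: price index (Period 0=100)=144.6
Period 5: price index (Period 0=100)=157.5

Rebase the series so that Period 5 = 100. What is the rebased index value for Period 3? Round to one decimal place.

Rebased(Period 3) = 127.3 / 157.5 × 100 = 80.8254

80.8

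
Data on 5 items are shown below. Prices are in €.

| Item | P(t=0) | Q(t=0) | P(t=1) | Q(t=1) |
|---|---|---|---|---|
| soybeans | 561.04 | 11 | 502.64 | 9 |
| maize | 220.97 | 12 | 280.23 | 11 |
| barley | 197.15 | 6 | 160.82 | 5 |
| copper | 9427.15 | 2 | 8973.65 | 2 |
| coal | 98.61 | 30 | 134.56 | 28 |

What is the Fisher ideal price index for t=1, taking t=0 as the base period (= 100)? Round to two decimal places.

100.11

Laspeyres component (base-period weights):
ΣP(t=1)Q(t=0) = 502.64×11 + 280.23×12 + 160.82×6 + 8973.65×2 + 134.56×30 = 5529.04 + 3362.76 + 964.92 + 17947.3 + 4036.8 = 31840.82
ΣP(t=0)Q(t=0) = 561.04×11 + 220.97×12 + 197.15×6 + 9427.15×2 + 98.61×30 = 6171.44 + 2651.64 + 1182.9 + 18854.3 + 2958.3 = 31818.58
L = 31840.82 / 31818.58 × 100 = 100.0699
Paasche component (current-period weights):
ΣP(t=1)Q(t=1) = 502.64×9 + 280.23×11 + 160.82×5 + 8973.65×2 + 134.56×28 = 4523.76 + 3082.53 + 804.1 + 17947.3 + 3767.68 = 30125.37
ΣP(t=0)Q(t=1) = 561.04×9 + 220.97×11 + 197.15×5 + 9427.15×2 + 98.61×28 = 5049.36 + 2430.67 + 985.75 + 18854.3 + 2761.08 = 30081.16
P = 30125.37 / 30081.16 × 100 = 100.1470
Fisher = √(L × P) = √(100.0699 × 100.1470) = 100.1084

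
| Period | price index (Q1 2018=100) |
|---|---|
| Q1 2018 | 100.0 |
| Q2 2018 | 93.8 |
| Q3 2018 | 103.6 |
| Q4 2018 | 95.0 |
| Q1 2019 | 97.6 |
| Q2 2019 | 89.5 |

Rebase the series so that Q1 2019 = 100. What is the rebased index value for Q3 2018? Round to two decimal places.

Rebased(Q3 2018) = 103.6 / 97.6 × 100 = 106.1475

106.15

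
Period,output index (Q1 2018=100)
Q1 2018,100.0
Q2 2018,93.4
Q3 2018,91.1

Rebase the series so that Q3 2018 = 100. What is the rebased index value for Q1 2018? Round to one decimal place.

109.8

Rebased(Q1 2018) = 100.0 / 91.1 × 100 = 109.7695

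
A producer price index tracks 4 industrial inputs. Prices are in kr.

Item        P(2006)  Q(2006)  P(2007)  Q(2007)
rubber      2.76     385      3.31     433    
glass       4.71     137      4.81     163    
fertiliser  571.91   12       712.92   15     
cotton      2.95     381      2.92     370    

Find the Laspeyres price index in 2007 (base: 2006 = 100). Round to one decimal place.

119.7

Laspeyres price index uses base-period quantities as weights.
ΣP(2007)·Q(2006) = 3.31×385 + 4.81×137 + 712.92×12 + 2.92×381 = 1274.35 + 658.97 + 8555.04 + 1112.52 = 11600.88
ΣP(2006)·Q(2006) = 2.76×385 + 4.71×137 + 571.91×12 + 2.95×381 = 1062.6 + 645.27 + 6862.92 + 1123.95 = 9694.74
Index = 11600.88 / 9694.74 × 100 = 119.6616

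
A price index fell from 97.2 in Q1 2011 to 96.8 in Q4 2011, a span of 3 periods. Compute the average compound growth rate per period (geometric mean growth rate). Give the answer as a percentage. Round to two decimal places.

Growth factor = (96.8/97.2)^(1/3) = (0.995885)^(1/3) = 0.998626
Growth rate = 0.998626 − 1 = -0.001374 = -0.1374%

-0.14%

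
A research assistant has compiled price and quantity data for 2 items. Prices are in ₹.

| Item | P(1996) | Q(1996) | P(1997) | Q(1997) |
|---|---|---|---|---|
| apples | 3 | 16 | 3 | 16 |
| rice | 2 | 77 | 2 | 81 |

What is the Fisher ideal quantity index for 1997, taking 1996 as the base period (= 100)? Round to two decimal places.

Laspeyres component (base-period weights):
ΣP(1996)Q(1997) = 3×16 + 2×81 = 48 + 162 = 210
ΣP(1996)Q(1996) = 3×16 + 2×77 = 48 + 154 = 202
L = 210 / 202 × 100 = 103.9604
Paasche component (current-period weights):
ΣP(1997)Q(1997) = 3×16 + 2×81 = 48 + 162 = 210
ΣP(1997)Q(1996) = 3×16 + 2×77 = 48 + 154 = 202
P = 210 / 202 × 100 = 103.9604
Fisher = √(L × P) = √(103.9604 × 103.9604) = 103.9604

103.96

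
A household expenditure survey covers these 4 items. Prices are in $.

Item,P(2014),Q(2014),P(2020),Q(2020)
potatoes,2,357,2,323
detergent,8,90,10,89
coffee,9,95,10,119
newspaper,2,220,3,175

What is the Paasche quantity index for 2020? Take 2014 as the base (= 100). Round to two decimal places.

Paasche quantity index uses current-period prices as weights.
ΣP(2020)·Q(2020) = 2×323 + 10×89 + 10×119 + 3×175 = 646 + 890 + 1190 + 525 = 3251
ΣP(2020)·Q(2014) = 2×357 + 10×90 + 10×95 + 3×220 = 714 + 900 + 950 + 660 = 3224
Index = 3251 / 3224 × 100 = 100.8375

100.84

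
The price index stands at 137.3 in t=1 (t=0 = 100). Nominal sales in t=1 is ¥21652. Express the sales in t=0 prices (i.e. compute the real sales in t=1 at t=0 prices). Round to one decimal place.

Real = Nominal ÷ (Index/100) = 21652 ÷ (137.3/100)
     = 21652 ÷ 1.373 = 15769.8471

15769.8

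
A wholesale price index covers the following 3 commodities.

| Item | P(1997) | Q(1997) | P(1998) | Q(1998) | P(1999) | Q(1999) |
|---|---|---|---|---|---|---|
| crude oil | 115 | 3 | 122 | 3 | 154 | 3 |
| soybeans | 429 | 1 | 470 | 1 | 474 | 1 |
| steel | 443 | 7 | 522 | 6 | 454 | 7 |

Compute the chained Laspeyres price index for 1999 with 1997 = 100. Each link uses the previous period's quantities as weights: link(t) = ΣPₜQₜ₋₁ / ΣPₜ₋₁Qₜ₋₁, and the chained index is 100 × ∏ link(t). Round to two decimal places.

Link 1997→1998:
ΣP(1998)Q(1997) = 122×3 + 470×1 + 522×7 = 366 + 470 + 3654 = 4490
ΣP(1997)Q(1997) = 115×3 + 429×1 + 443×7 = 345 + 429 + 3101 = 3875
link = 4490/3875 = 1.158710
Link 1998→1999:
ΣP(1999)Q(1998) = 154×3 + 474×1 + 454×6 = 462 + 474 + 2724 = 3660
ΣP(1998)Q(1998) = 122×3 + 470×1 + 522×6 = 366 + 470 + 3132 = 3968
link = 3660/3968 = 0.922379
Chained index = 100 × 1.158710 × 0.922379 = 106.8770

106.88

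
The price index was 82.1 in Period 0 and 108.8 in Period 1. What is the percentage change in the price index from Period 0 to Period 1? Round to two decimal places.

Change = (108.8 − 82.1) / 82.1 × 100
       = 26.7 / 82.1 × 100 = 32.5213%

32.52%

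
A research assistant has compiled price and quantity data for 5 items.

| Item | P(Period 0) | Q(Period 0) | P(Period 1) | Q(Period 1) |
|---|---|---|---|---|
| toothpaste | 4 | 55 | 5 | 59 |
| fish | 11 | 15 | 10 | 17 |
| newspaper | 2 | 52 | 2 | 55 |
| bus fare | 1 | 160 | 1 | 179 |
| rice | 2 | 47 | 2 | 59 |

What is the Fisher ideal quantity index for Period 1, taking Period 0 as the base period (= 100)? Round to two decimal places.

111.54

Laspeyres component (base-period weights):
ΣP(Period 0)Q(Period 1) = 4×59 + 11×17 + 2×55 + 1×179 + 2×59 = 236 + 187 + 110 + 179 + 118 = 830
ΣP(Period 0)Q(Period 0) = 4×55 + 11×15 + 2×52 + 1×160 + 2×47 = 220 + 165 + 104 + 160 + 94 = 743
L = 830 / 743 × 100 = 111.7093
Paasche component (current-period weights):
ΣP(Period 1)Q(Period 1) = 5×59 + 10×17 + 2×55 + 1×179 + 2×59 = 295 + 170 + 110 + 179 + 118 = 872
ΣP(Period 1)Q(Period 0) = 5×55 + 10×15 + 2×52 + 1×160 + 2×47 = 275 + 150 + 104 + 160 + 94 = 783
P = 872 / 783 × 100 = 111.3665
Fisher = √(L × P) = √(111.7093 × 111.3665) = 111.5378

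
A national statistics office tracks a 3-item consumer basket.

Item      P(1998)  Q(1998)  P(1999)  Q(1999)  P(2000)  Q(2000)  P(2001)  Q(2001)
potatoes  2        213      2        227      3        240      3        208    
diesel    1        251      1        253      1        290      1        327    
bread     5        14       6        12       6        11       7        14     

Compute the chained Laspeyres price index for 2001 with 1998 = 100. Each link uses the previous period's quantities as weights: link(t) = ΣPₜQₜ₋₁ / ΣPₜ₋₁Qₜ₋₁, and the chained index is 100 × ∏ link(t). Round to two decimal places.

132.91

Link 1998→1999:
ΣP(1999)Q(1998) = 2×213 + 1×251 + 6×14 = 426 + 251 + 84 = 761
ΣP(1998)Q(1998) = 2×213 + 1×251 + 5×14 = 426 + 251 + 70 = 747
link = 761/747 = 1.018742
Link 1999→2000:
ΣP(2000)Q(1999) = 3×227 + 1×253 + 6×12 = 681 + 253 + 72 = 1006
ΣP(1999)Q(1999) = 2×227 + 1×253 + 6×12 = 454 + 253 + 72 = 779
link = 1006/779 = 1.291399
Link 2000→2001:
ΣP(2001)Q(2000) = 3×240 + 1×290 + 7×11 = 720 + 290 + 77 = 1087
ΣP(2000)Q(2000) = 3×240 + 1×290 + 6×11 = 720 + 290 + 66 = 1076
link = 1087/1076 = 1.010223
Chained index = 100 × 1.018742 × 1.291399 × 1.010223 = 132.9052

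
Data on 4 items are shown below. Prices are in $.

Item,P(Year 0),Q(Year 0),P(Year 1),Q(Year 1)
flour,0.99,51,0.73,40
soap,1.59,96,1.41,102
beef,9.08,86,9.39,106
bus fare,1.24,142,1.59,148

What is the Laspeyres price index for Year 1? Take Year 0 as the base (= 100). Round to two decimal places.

103.95

Laspeyres price index uses base-period quantities as weights.
ΣP(Year 1)·Q(Year 0) = 0.73×51 + 1.41×96 + 9.39×86 + 1.59×142 = 37.23 + 135.36 + 807.54 + 225.78 = 1205.91
ΣP(Year 0)·Q(Year 0) = 0.99×51 + 1.59×96 + 9.08×86 + 1.24×142 = 50.49 + 152.64 + 780.88 + 176.08 = 1160.09
Index = 1205.91 / 1160.09 × 100 = 103.9497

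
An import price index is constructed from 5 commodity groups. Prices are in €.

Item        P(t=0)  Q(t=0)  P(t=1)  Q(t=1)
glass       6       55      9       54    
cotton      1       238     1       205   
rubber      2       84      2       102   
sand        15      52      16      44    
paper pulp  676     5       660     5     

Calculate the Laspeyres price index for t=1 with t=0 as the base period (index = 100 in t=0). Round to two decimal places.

Laspeyres price index uses base-period quantities as weights.
ΣP(t=1)·Q(t=0) = 9×55 + 1×238 + 2×84 + 16×52 + 660×5 = 495 + 238 + 168 + 832 + 3300 = 5033
ΣP(t=0)·Q(t=0) = 6×55 + 1×238 + 2×84 + 15×52 + 676×5 = 330 + 238 + 168 + 780 + 3380 = 4896
Index = 5033 / 4896 × 100 = 102.7982

102.80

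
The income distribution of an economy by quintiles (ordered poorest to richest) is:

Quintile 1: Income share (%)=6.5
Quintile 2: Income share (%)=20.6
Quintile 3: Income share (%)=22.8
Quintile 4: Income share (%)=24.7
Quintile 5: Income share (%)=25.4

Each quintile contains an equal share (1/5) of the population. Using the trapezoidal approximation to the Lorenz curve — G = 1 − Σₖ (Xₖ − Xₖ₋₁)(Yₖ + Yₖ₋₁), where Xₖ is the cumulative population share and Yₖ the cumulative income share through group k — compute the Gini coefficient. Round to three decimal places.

0.168

Cumulative income shares Yₖ: 0.0650, 0.2710, 0.4990, 0.7460, 1.0000
Σ (Xₖ−Xₖ₋₁)(Yₖ+Yₖ₋₁) = (1/5)(0.0650+0.0000) + (1/5)(0.2710+0.0650) + (1/5)(0.4990+0.2710) + (1/5)(0.7460+0.4990) + (1/5)(1.0000+0.7460)
  = 0.0130 + 0.0672 + 0.1540 + 0.2490 + 0.3492 = 0.8324
G = 1 − 0.8324 = 0.1676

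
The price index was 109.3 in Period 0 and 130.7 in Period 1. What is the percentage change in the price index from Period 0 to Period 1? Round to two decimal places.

Change = (130.7 − 109.3) / 109.3 × 100
       = 21.4 / 109.3 × 100 = 19.5791%

19.58%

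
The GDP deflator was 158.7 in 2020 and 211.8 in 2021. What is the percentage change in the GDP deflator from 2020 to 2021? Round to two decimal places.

Change = (211.8 − 158.7) / 158.7 × 100
       = 53.1 / 158.7 × 100 = 33.4594%

33.46%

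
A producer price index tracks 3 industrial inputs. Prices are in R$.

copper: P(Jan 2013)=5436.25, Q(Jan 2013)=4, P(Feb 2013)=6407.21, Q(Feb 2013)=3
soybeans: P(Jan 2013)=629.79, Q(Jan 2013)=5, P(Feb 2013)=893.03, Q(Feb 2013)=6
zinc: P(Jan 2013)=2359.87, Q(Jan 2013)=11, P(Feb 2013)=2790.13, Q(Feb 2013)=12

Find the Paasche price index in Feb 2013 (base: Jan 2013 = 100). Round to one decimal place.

119.9

Paasche price index uses current-period quantities as weights.
ΣP(Feb 2013)·Q(Feb 2013) = 6407.21×3 + 893.03×6 + 2790.13×12 = 19221.63 + 5358.18 + 33481.56 = 58061.37
ΣP(Jan 2013)·Q(Feb 2013) = 5436.25×3 + 629.79×6 + 2359.87×12 = 16308.75 + 3778.74 + 28318.44 = 48405.93
Index = 58061.37 / 48405.93 × 100 = 119.9468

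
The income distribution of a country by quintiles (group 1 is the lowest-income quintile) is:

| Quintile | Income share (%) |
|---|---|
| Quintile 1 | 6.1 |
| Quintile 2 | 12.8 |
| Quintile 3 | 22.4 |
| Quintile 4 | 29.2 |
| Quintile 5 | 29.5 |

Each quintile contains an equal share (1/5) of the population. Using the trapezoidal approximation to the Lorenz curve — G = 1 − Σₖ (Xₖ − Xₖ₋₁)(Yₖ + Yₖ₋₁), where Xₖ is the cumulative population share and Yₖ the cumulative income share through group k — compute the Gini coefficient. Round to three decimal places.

Cumulative income shares Yₖ: 0.0610, 0.1890, 0.4130, 0.7050, 1.0000
Σ (Xₖ−Xₖ₋₁)(Yₖ+Yₖ₋₁) = (1/5)(0.0610+0.0000) + (1/5)(0.1890+0.0610) + (1/5)(0.4130+0.1890) + (1/5)(0.7050+0.4130) + (1/5)(1.0000+0.7050)
  = 0.0122 + 0.0500 + 0.1204 + 0.2236 + 0.3410 = 0.7472
G = 1 − 0.7472 = 0.2528

0.253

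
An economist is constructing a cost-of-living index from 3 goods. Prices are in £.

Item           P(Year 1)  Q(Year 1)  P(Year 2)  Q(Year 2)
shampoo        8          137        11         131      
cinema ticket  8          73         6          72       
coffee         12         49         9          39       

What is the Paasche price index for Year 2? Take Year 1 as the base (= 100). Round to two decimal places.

Paasche price index uses current-period quantities as weights.
ΣP(Year 2)·Q(Year 2) = 11×131 + 6×72 + 9×39 = 1441 + 432 + 351 = 2224
ΣP(Year 1)·Q(Year 2) = 8×131 + 8×72 + 12×39 = 1048 + 576 + 468 = 2092
Index = 2224 / 2092 × 100 = 106.3098

106.31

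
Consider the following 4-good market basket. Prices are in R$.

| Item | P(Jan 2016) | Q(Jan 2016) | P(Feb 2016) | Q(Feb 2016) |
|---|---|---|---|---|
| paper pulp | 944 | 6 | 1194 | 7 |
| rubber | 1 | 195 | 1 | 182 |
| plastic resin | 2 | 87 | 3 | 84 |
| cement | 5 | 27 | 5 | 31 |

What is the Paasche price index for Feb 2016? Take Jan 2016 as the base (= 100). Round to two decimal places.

Paasche price index uses current-period quantities as weights.
ΣP(Feb 2016)·Q(Feb 2016) = 1194×7 + 1×182 + 3×84 + 5×31 = 8358 + 182 + 252 + 155 = 8947
ΣP(Jan 2016)·Q(Feb 2016) = 944×7 + 1×182 + 2×84 + 5×31 = 6608 + 182 + 168 + 155 = 7113
Index = 8947 / 7113 × 100 = 125.7838

125.78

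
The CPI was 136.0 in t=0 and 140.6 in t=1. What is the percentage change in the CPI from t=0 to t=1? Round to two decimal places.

3.38%

Change = (140.6 − 136.0) / 136.0 × 100
       = 4.6 / 136.0 × 100 = 3.3824%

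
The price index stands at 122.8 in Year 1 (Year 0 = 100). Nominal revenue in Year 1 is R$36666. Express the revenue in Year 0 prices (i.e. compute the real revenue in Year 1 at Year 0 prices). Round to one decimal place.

Real = Nominal ÷ (Index/100) = 36666 ÷ (122.8/100)
     = 36666 ÷ 1.228 = 29858.3062

29858.3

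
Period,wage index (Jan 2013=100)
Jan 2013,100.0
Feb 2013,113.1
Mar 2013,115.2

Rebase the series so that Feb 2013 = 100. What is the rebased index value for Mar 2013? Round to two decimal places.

101.86

Rebased(Mar 2013) = 115.2 / 113.1 × 100 = 101.8568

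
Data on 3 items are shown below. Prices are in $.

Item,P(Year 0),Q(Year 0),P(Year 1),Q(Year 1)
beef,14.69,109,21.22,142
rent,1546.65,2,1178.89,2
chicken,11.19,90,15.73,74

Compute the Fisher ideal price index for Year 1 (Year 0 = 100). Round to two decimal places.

107.76

Laspeyres component (base-period weights):
ΣP(Year 1)Q(Year 0) = 21.22×109 + 1178.89×2 + 15.73×90 = 2312.98 + 2357.78 + 1415.7 = 6086.46
ΣP(Year 0)Q(Year 0) = 14.69×109 + 1546.65×2 + 11.19×90 = 1601.21 + 3093.3 + 1007.1 = 5701.61
L = 6086.46 / 5701.61 × 100 = 106.7498
Paasche component (current-period weights):
ΣP(Year 1)Q(Year 1) = 21.22×142 + 1178.89×2 + 15.73×74 = 3013.24 + 2357.78 + 1164.02 = 6535.04
ΣP(Year 0)Q(Year 1) = 14.69×142 + 1546.65×2 + 11.19×74 = 2085.98 + 3093.3 + 828.06 = 6007.34
P = 6535.04 / 6007.34 × 100 = 108.7843
Fisher = √(L × P) = √(106.7498 × 108.7843) = 107.7623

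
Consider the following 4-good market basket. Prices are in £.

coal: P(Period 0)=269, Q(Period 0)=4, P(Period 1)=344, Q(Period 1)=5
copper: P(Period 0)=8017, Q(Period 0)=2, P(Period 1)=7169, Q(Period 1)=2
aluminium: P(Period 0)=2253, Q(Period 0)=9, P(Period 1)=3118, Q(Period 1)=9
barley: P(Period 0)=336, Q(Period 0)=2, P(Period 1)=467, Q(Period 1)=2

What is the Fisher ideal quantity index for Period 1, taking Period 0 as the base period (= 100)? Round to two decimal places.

100.74

Laspeyres component (base-period weights):
ΣP(Period 0)Q(Period 1) = 269×5 + 8017×2 + 2253×9 + 336×2 = 1345 + 16034 + 20277 + 672 = 38328
ΣP(Period 0)Q(Period 0) = 269×4 + 8017×2 + 2253×9 + 336×2 = 1076 + 16034 + 20277 + 672 = 38059
L = 38328 / 38059 × 100 = 100.7068
Paasche component (current-period weights):
ΣP(Period 1)Q(Period 1) = 344×5 + 7169×2 + 3118×9 + 467×2 = 1720 + 14338 + 28062 + 934 = 45054
ΣP(Period 1)Q(Period 0) = 344×4 + 7169×2 + 3118×9 + 467×2 = 1376 + 14338 + 28062 + 934 = 44710
P = 45054 / 44710 × 100 = 100.7694
Fisher = √(L × P) = √(100.7068 × 100.7694) = 100.7381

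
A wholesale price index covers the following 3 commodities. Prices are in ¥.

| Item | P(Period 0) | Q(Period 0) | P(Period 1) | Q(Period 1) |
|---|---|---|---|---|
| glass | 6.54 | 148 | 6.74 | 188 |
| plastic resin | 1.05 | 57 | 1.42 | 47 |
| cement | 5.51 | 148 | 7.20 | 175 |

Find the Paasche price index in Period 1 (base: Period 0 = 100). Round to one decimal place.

Paasche price index uses current-period quantities as weights.
ΣP(Period 1)·Q(Period 1) = 6.74×188 + 1.42×47 + 7.20×175 = 1267.12 + 66.74 + 1260 = 2593.86
ΣP(Period 0)·Q(Period 1) = 6.54×188 + 1.05×47 + 5.51×175 = 1229.52 + 49.35 + 964.25 = 2243.12
Index = 2593.86 / 2243.12 × 100 = 115.6363

115.6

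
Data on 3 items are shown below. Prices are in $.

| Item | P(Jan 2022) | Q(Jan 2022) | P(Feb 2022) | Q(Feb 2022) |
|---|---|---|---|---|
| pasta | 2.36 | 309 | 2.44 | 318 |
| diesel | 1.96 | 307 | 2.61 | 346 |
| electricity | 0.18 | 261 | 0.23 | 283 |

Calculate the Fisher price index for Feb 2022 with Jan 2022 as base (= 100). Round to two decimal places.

117.55

Laspeyres component (base-period weights):
ΣP(Feb 2022)Q(Jan 2022) = 2.44×309 + 2.61×307 + 0.23×261 = 753.96 + 801.27 + 60.03 = 1615.26
ΣP(Jan 2022)Q(Jan 2022) = 2.36×309 + 1.96×307 + 0.18×261 = 729.24 + 601.72 + 46.98 = 1377.94
L = 1615.26 / 1377.94 × 100 = 117.2228
Paasche component (current-period weights):
ΣP(Feb 2022)Q(Feb 2022) = 2.44×318 + 2.61×346 + 0.23×283 = 775.92 + 903.06 + 65.09 = 1744.07
ΣP(Jan 2022)Q(Feb 2022) = 2.36×318 + 1.96×346 + 0.18×283 = 750.48 + 678.16 + 50.94 = 1479.58
P = 1744.07 / 1479.58 × 100 = 117.8760
Fisher = √(L × P) = √(117.2228 × 117.8760) = 117.5490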